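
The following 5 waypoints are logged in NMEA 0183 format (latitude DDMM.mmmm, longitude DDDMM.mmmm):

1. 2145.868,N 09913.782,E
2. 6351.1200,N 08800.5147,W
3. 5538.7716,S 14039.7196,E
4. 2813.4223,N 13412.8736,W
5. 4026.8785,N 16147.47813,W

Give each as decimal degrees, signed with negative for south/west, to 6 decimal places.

1. 21.764467, 99.229700
2. 63.852000, -88.008578
3. -55.646193, 140.661993
4. 28.223705, -134.214560
5. 40.447975, -161.791302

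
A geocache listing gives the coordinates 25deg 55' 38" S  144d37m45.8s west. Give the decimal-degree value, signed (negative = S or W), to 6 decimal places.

-25.927222, -144.629389

Lat: 25° + 55/60 + 38/3600 = 25 + 0.916667 + 0.010556 = 25.9272222
S → negative
Lon: 144 + 37/60 + 45.8/3600 = 144.6293889
W ⇒ negate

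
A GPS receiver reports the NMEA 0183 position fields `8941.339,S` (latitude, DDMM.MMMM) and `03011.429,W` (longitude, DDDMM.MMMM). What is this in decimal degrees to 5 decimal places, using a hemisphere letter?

89.68898° S, 30.19048° W

Latitude: split at 2 digits → 89° and 41.339′; 89 + 41.339/60 = 89.688983
λ: degrees = first 3 digits = 30, minutes = 11.429; 30 + 11.429/60 = 30.190483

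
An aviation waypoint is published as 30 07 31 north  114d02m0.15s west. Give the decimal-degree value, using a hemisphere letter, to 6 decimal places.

30.125278° N, 114.033375° W

Lat: 30° + 7/60 + 31/3600 = 30 + 0.116667 + 0.008611 = 30.1252778
Longitude: 2′ + 0.15″ = 2.00250′; 114 + 2.00250/60 = 114.0333750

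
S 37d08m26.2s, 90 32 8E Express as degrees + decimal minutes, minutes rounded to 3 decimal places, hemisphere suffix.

37° 8.437′ S, 90° 32.133′ E

Lat: seconds/60 = 0.43667; minutes = 8 + 0.43667 = 8.43667
Longitude: seconds/60 = 0.13333; minutes = 32 + 0.13333 = 32.13333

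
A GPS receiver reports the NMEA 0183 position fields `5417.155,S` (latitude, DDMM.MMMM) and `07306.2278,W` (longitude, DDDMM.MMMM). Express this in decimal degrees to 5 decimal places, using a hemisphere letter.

Latitude: split at 2 digits → 54° and 17.155′; 54 + 17.155/60 = 54.285917
λ: split at 3 digits → 073° and 6.2278′; 73 + 6.2278/60 = 73.103797

54.28592° S, 73.10380° W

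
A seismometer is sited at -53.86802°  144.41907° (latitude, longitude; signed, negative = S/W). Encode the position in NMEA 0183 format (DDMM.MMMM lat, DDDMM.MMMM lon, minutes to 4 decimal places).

5352.0812,S / 14425.1442,E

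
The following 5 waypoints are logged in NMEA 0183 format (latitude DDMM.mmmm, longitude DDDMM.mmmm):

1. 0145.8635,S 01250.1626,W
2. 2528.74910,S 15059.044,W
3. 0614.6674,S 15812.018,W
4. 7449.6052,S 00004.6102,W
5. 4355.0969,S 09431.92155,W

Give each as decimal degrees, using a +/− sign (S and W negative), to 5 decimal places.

Point 1:
  Lat: split at 2 digits → 01° and 45.8635′; 1 + 45.8635/60 = 1.764392
  S → negative
  Lon: degrees = first 3 digits = 12, minutes = 50.1626; 12 + 50.1626/60 = 12.836043
  W → negative
Point 2:
  φ: split at 2 digits → 25° and 28.7491′; 25 + 28.7491/60 = 25.479152
  hemisphere S, so the sign is −
  Longitude: degrees = first 3 digits = 150, minutes = 59.044; 150 + 59.044/60 = 150.984067
  hemisphere W, so the sign is −
Point 3:
  φ: split at 2 digits → 06° and 14.6674′; 6 + 14.6674/60 = 6.244457
  S → negative
  Lon: split at 3 digits → 158° and 12.018′; 158 + 12.018/60 = 158.200300
  hemisphere W, so the sign is −
Point 4:
  φ: degrees = first 2 digits = 74, minutes = 49.6052; 74 + 49.6052/60 = 74.826753
  S → negative
  Lon: degrees = first 3 digits = 0, minutes = 4.6102; 0 + 4.6102/60 = 0.076837
  W ⇒ negate
Point 5:
  φ: degrees = first 2 digits = 43, minutes = 55.0969; 43 + 55.0969/60 = 43.918282
  hemisphere S, so the sign is −
  λ: split at 3 digits → 094° and 31.92155′; 94 + 31.92155/60 = 94.532026
  W → negative

1. -1.76439, -12.83604
2. -25.47915, -150.98407
3. -6.24446, -158.20030
4. -74.82675, -0.07684
5. -43.91828, -94.53203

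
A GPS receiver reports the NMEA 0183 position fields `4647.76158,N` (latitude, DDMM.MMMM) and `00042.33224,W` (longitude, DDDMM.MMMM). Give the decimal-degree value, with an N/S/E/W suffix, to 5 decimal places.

46.79603° N, 0.70554° W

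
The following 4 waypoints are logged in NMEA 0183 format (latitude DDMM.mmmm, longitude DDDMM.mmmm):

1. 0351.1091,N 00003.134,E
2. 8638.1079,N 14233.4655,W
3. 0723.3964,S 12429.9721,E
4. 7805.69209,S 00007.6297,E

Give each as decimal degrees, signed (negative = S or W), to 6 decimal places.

1. 3.851818, 0.052233
2. 86.635132, -142.557758
3. -7.389940, 124.499535
4. -78.094868, 0.127162

Point 1:
  Latitude: degrees = first 2 digits = 3, minutes = 51.1091; 3 + 51.1091/60 = 3.8518183
  N → positive
  λ: degrees = first 3 digits = 0, minutes = 3.134; 0 + 3.134/60 = 0.0522333
  E ⇒ keep positive
Point 2:
  φ: split at 2 digits → 86° and 38.1079′; 86 + 38.1079/60 = 86.6351317
  N ⇒ keep positive
  Longitude: degrees = first 3 digits = 142, minutes = 33.4655; 142 + 33.4655/60 = 142.5577583
  W → negative
Point 3:
  φ: split at 2 digits → 07° and 23.3964′; 7 + 23.3964/60 = 7.3899400
  S → negative
  Longitude: split at 3 digits → 124° and 29.9721′; 124 + 29.9721/60 = 124.4995350
  E ⇒ keep positive
Point 4:
  φ: degrees = first 2 digits = 78, minutes = 5.69209; 78 + 5.69209/60 = 78.0948682
  S → negative
  λ: degrees = first 3 digits = 0, minutes = 7.6297; 0 + 7.6297/60 = 0.1271617
  E ⇒ keep positive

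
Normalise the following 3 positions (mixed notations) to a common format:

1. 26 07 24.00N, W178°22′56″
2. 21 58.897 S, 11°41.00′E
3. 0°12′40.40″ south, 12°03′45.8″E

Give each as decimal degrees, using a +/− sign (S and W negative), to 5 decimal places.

1. 26.12333, -178.38222
2. -21.98162, 11.68333
3. -0.21122, 12.06272

Point 1:
  φ: 26° + 7/60 + 24/3600 = 26 + 0.116667 + 0.006667 = 26.123333
  N → positive
  Lon: 22′ + 56″ = 22.93333′; 178 + 22.93333/60 = 178.382222
  W ⇒ negate
Point 2:
  Lat: 21 + 58.897/60 = 21.981617
  S ⇒ negate
  Lon: 11 + 41/60 = 11.683333
  E ⇒ keep positive
Point 3:
  Lat: 0 + 12/60 + 40.4/3600 = 0.211222
  hemisphere S, so the sign is −
  λ: 12 + 3/60 + 45.8/3600 = 12.062722
  E ⇒ keep positive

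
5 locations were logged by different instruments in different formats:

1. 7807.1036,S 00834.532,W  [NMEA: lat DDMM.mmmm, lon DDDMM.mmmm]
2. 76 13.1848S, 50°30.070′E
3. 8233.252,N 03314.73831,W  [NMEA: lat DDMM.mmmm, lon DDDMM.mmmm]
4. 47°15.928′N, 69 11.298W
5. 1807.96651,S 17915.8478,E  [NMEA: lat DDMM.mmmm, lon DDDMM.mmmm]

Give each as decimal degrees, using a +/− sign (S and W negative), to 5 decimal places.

Point 1:
  Latitude: degrees = first 2 digits = 78, minutes = 7.1036; 78 + 7.1036/60 = 78.118393
  S ⇒ negate
  λ: split at 3 digits → 008° and 34.532′; 8 + 34.532/60 = 8.575533
  W ⇒ negate
Point 2:
  Latitude: 13.1848′ = 0.219747°; total 76.219747
  S → negative
  λ: 30.07′ = 0.501167°; total 50.501167
  E → positive
Point 3:
  Lat: split at 2 digits → 82° and 33.252′; 82 + 33.252/60 = 82.554200
  N ⇒ keep positive
  Longitude: degrees = first 3 digits = 33, minutes = 14.73831; 33 + 14.73831/60 = 33.245639
  hemisphere W, so the sign is −
Point 4:
  Latitude: 15.928′ = 0.265467°; total 47.265467
  N → positive
  Longitude: 69 + 11.298/60 = 69.188300
  hemisphere W, so the sign is −
Point 5:
  φ: split at 2 digits → 18° and 7.96651′; 18 + 7.96651/60 = 18.132775
  S ⇒ negate
  Longitude: degrees = first 3 digits = 179, minutes = 15.8478; 179 + 15.8478/60 = 179.264130
  E ⇒ keep positive

1. -78.11839, -8.57553
2. -76.21975, 50.50117
3. 82.55420, -33.24564
4. 47.26547, -69.18830
5. -18.13278, 179.26413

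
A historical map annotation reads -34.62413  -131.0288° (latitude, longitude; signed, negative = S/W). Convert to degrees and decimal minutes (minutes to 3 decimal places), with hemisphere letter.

34° 37.448′ S, 131° 1.728′ W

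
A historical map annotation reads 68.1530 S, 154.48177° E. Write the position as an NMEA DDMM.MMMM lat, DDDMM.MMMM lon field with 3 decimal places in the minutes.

6809.180,S / 15428.906,E

Lat: 68° + 0.153000 × 60 = 68° 9.18000′
Lon: minutes = (154.481770 − 154) × 60 = 28.90620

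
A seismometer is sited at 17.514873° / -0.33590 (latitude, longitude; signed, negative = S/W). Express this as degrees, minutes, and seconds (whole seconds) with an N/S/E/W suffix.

17°30′54″ N, 0°20′9″ W

Latitude: 0.514873 × 60 = 30.89238′ → 30′, remainder × 60 = 53.54″
Longitude is negative → W; |value| = 0.335900
Longitude: whole degrees 0; 20.15400′ → 20′ and 9.24″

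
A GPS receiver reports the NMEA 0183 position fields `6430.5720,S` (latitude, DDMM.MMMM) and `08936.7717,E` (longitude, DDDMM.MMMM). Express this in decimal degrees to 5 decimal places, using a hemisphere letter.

φ: degrees = first 2 digits = 64, minutes = 30.572; 64 + 30.572/60 = 64.509533
λ: degrees = first 3 digits = 89, minutes = 36.7717; 89 + 36.7717/60 = 89.612862

64.50953° S, 89.61286° E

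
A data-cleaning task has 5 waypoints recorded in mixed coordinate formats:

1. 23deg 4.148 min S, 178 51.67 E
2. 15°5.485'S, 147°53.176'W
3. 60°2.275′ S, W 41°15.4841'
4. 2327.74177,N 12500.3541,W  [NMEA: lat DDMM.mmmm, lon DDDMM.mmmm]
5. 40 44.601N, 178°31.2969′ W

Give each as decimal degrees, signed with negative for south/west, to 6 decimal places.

Point 1:
  Latitude: 4.148′ = 0.069133°; total 23.0691333
  S → negative
  λ: 51.67′ = 0.861167°; total 178.8611667
  E ⇒ keep positive
Point 2:
  Latitude: 15 + 5.485/60 = 15.0914167
  S ⇒ negate
  Lon: 147 + 53.176/60 = 147.8862667
  W ⇒ negate
Point 3:
  Latitude: 2.275′ = 0.037917°; total 60.0379167
  S → negative
  Lon: 15.4841′ = 0.258068°; total 41.2580683
  hemisphere W, so the sign is −
Point 4:
  φ: split at 2 digits → 23° and 27.74177′; 23 + 27.74177/60 = 23.4623628
  N ⇒ keep positive
  Longitude: degrees = first 3 digits = 125, minutes = 0.3541; 125 + 0.3541/60 = 125.0059017
  hemisphere W, so the sign is −
Point 5:
  φ: 44.601′ = 0.743350°; total 40.7433500
  N ⇒ keep positive
  Lon: 178 + 31.2969/60 = 178.5216150
  W → negative

1. -23.069133, 178.861167
2. -15.091417, -147.886267
3. -60.037917, -41.258068
4. 23.462363, -125.005902
5. 40.743350, -178.521615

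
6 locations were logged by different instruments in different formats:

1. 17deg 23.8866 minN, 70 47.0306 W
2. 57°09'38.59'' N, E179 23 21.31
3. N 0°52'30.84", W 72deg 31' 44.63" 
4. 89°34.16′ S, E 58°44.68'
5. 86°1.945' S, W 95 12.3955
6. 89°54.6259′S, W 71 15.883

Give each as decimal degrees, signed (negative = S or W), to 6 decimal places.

Point 1:
  Lat: 23.8866′ = 0.398110°; total 17.3981100
  N → positive
  λ: 70 + 47.0306/60 = 70.7838433
  W ⇒ negate
Point 2:
  Lat: 57 + 9/60 + 38.59/3600 = 57.1607194
  N → positive
  λ: 179° + 23/60 + 21.31/3600 = 179 + 0.383333 + 0.005919 = 179.3892528
  E → positive
Point 3:
  φ: 0 + 52/60 + 30.84/3600 = 0.8752333
  N → positive
  Lon: 31′ + 44.63″ = 31.74383′; 72 + 31.74383/60 = 72.5290639
  hemisphere W, so the sign is −
Point 4:
  φ: 34.16′ = 0.569333°; total 89.5693333
  S ⇒ negate
  Longitude: 44.68′ = 0.744667°; total 58.7446667
  E → positive
Point 5:
  Lat: 86 + 1.945/60 = 86.0324167
  S → negative
  Lon: 95 + 12.3955/60 = 95.2065917
  hemisphere W, so the sign is −
Point 6:
  φ: 54.6259′ = 0.910432°; total 89.9104317
  hemisphere S, so the sign is −
  Longitude: 71 + 15.883/60 = 71.2647167
  W ⇒ negate

1. 17.398110, -70.783843
2. 57.160719, 179.389253
3. 0.875233, -72.529064
4. -89.569333, 58.744667
5. -86.032417, -95.206592
6. -89.910432, -71.264717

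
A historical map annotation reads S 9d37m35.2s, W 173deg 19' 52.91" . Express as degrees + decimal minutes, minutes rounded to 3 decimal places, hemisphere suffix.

Lat: seconds/60 = 0.58667; minutes = 37 + 0.58667 = 37.58667
Lon: seconds/60 = 0.88183; minutes = 19 + 0.88183 = 19.88183

9° 37.587′ S, 173° 19.882′ W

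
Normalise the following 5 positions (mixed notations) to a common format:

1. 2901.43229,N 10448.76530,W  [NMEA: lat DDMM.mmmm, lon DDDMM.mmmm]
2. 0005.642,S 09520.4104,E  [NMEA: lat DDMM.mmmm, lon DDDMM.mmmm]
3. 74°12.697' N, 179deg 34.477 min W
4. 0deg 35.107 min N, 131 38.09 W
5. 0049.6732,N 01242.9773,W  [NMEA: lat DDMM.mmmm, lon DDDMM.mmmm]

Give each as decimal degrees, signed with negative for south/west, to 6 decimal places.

Point 1:
  φ: degrees = first 2 digits = 29, minutes = 1.43229; 29 + 1.43229/60 = 29.0238715
  N ⇒ keep positive
  Lon: degrees = first 3 digits = 104, minutes = 48.7653; 104 + 48.7653/60 = 104.8127550
  W ⇒ negate
Point 2:
  Lat: split at 2 digits → 00° and 5.642′; 0 + 5.642/60 = 0.0940333
  S → negative
  Lon: degrees = first 3 digits = 95, minutes = 20.4104; 95 + 20.4104/60 = 95.3401733
  E ⇒ keep positive
Point 3:
  φ: 12.697′ = 0.211617°; total 74.2116167
  N ⇒ keep positive
  Longitude: 34.477′ = 0.574617°; total 179.5746167
  hemisphere W, so the sign is −
Point 4:
  φ: 0 + 35.107/60 = 0.5851167
  N → positive
  λ: 131 + 38.09/60 = 131.6348333
  W → negative
Point 5:
  Lat: split at 2 digits → 00° and 49.6732′; 0 + 49.6732/60 = 0.8278867
  N → positive
  Lon: degrees = first 3 digits = 12, minutes = 42.9773; 12 + 42.9773/60 = 12.7162883
  hemisphere W, so the sign is −

1. 29.023872, -104.812755
2. -0.094033, 95.340173
3. 74.211617, -179.574617
4. 0.585117, -131.634833
5. 0.827887, -12.716288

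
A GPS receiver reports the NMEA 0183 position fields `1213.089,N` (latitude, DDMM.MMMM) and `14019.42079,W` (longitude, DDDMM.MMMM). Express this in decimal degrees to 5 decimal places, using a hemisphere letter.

12.21815° N, 140.32368° W

Lat: split at 2 digits → 12° and 13.089′; 12 + 13.089/60 = 12.218150
Lon: split at 3 digits → 140° and 19.42079′; 140 + 19.42079/60 = 140.323680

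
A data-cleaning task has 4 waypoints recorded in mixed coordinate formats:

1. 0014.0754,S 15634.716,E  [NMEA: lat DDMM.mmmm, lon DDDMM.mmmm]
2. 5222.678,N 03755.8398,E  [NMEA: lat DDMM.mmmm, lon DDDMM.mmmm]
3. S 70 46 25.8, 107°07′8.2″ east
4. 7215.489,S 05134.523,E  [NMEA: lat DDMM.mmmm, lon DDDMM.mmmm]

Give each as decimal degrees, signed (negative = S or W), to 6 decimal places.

1. -0.234590, 156.578600
2. 52.377967, 37.930663
3. -70.773833, 107.118944
4. -72.258150, 51.575383

Point 1:
  Latitude: degrees = first 2 digits = 0, minutes = 14.0754; 0 + 14.0754/60 = 0.2345900
  S → negative
  Lon: split at 3 digits → 156° and 34.716′; 156 + 34.716/60 = 156.5786000
  E ⇒ keep positive
Point 2:
  φ: degrees = first 2 digits = 52, minutes = 22.678; 52 + 22.678/60 = 52.3779667
  N → positive
  λ: split at 3 digits → 037° and 55.8398′; 37 + 55.8398/60 = 37.9306633
  E → positive
Point 3:
  Lat: 46′ + 25.8″ = 46.43000′; 70 + 46.43000/60 = 70.7738333
  S ⇒ negate
  Longitude: 7′ + 8.2″ = 7.13667′; 107 + 7.13667/60 = 107.1189444
  E ⇒ keep positive
Point 4:
  Latitude: split at 2 digits → 72° and 15.489′; 72 + 15.489/60 = 72.2581500
  hemisphere S, so the sign is −
  λ: degrees = first 3 digits = 51, minutes = 34.523; 51 + 34.523/60 = 51.5753833
  E ⇒ keep positive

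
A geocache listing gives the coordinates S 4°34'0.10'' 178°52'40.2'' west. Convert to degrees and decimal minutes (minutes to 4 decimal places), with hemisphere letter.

4° 34.0017′ S, 178° 52.6700′ W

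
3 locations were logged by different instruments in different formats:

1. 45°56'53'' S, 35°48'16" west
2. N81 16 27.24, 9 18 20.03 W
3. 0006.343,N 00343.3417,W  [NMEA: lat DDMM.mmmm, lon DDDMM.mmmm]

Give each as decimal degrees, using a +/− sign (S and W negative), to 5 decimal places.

1. -45.94806, -35.80444
2. 81.27423, -9.30556
3. 0.10572, -3.72236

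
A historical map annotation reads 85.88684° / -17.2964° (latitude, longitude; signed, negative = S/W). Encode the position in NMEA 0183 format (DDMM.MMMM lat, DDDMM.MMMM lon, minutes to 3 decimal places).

8553.210,N / 01717.784,W

Lat: 85° + 0.886840 × 60 = 85° 53.21040′
Longitude is negative → W; |value| = 17.296400
Longitude: 17° + 0.296400 × 60 = 17° 17.78400′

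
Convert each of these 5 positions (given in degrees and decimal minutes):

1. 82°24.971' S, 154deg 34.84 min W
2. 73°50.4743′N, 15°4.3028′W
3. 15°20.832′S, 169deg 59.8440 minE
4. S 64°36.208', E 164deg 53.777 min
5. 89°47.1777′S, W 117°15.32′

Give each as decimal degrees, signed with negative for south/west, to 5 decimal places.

1. -82.41618, -154.58067
2. 73.84124, -15.07171
3. -15.34720, 169.99740
4. -64.60347, 164.89628
5. -89.78630, -117.25533

Point 1:
  φ: 24.971′ = 0.416183°; total 82.416183
  hemisphere S, so the sign is −
  Longitude: 34.84′ = 0.580667°; total 154.580667
  W → negative
Point 2:
  Lat: 50.4743′ = 0.841238°; total 73.841238
  N ⇒ keep positive
  Lon: 15 + 4.3028/60 = 15.071713
  W → negative
Point 3:
  Lat: 15 + 20.832/60 = 15.347200
  S ⇒ negate
  Lon: 169 + 59.844/60 = 169.997400
  E ⇒ keep positive
Point 4:
  Lat: 36.208′ = 0.603467°; total 64.603467
  S → negative
  Longitude: 53.777′ = 0.896283°; total 164.896283
  E → positive
Point 5:
  φ: 47.1777′ = 0.786295°; total 89.786295
  hemisphere S, so the sign is −
  Lon: 15.32′ = 0.255333°; total 117.255333
  W ⇒ negate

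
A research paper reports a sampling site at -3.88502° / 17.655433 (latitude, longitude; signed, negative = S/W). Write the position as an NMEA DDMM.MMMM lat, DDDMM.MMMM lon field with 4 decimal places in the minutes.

Latitude is negative → S; |value| = 3.885020
φ: fractional part 0.885020 → 53.101200 minutes
Longitude: 17° + 0.655433 × 60 = 17° 39.325980′

0353.1012,S / 01739.3260,E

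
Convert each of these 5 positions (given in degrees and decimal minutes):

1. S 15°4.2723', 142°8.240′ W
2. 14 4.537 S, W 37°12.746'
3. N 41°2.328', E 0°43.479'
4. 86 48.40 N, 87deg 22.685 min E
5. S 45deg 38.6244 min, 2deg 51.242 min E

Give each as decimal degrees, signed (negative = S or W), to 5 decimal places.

1. -15.07121, -142.13733
2. -14.07562, -37.21243
3. 41.03880, 0.72465
4. 86.80667, 87.37808
5. -45.64374, 2.85403

Point 1:
  Latitude: 15 + 4.2723/60 = 15.071205
  hemisphere S, so the sign is −
  λ: 142 + 8.24/60 = 142.137333
  W → negative
Point 2:
  φ: 14 + 4.537/60 = 14.075617
  S → negative
  Lon: 12.746′ = 0.212433°; total 37.212433
  W ⇒ negate
Point 3:
  Lat: 2.328′ = 0.038800°; total 41.038800
  N ⇒ keep positive
  Lon: 0 + 43.479/60 = 0.724650
  E → positive
Point 4:
  Latitude: 48.4′ = 0.806667°; total 86.806667
  N ⇒ keep positive
  Longitude: 22.685′ = 0.378083°; total 87.378083
  E ⇒ keep positive
Point 5:
  Latitude: 45 + 38.6244/60 = 45.643740
  S ⇒ negate
  Lon: 51.242′ = 0.854033°; total 2.854033
  E → positive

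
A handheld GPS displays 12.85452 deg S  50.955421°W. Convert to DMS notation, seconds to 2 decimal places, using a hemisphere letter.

12°51′16.27″ S, 50°57′19.52″ W

Latitude: 0.854520 × 60 = 51.27120′ → 51′, remainder × 60 = 16.2720″
Lon: whole degrees 50; 57.32526′ → 57′ and 19.5156″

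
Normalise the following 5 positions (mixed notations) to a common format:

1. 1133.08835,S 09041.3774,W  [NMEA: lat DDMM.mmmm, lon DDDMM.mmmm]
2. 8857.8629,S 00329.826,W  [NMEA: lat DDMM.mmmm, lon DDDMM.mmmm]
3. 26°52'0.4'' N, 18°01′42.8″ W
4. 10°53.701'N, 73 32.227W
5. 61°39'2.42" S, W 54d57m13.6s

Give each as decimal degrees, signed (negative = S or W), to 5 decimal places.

Point 1:
  φ: degrees = first 2 digits = 11, minutes = 33.08835; 11 + 33.08835/60 = 11.551473
  hemisphere S, so the sign is −
  Lon: degrees = first 3 digits = 90, minutes = 41.3774; 90 + 41.3774/60 = 90.689623
  hemisphere W, so the sign is −
Point 2:
  φ: degrees = first 2 digits = 88, minutes = 57.8629; 88 + 57.8629/60 = 88.964382
  S ⇒ negate
  Longitude: degrees = first 3 digits = 3, minutes = 29.826; 3 + 29.826/60 = 3.497100
  W → negative
Point 3:
  Lat: 52′ + 0.4″ = 52.00667′; 26 + 52.00667/60 = 26.866778
  N ⇒ keep positive
  λ: 18 + 1/60 + 42.8/3600 = 18.028556
  hemisphere W, so the sign is −
Point 4:
  Lat: 53.701′ = 0.895017°; total 10.895017
  N ⇒ keep positive
  λ: 32.227′ = 0.537117°; total 73.537117
  W ⇒ negate
Point 5:
  Latitude: 61° + 39/60 + 2.42/3600 = 61 + 0.650000 + 0.000672 = 61.650672
  S → negative
  Longitude: 54° + 57/60 + 13.6/3600 = 54 + 0.950000 + 0.003778 = 54.953778
  W → negative

1. -11.55147, -90.68962
2. -88.96438, -3.49710
3. 26.86678, -18.02856
4. 10.89502, -73.53712
5. -61.65067, -54.95378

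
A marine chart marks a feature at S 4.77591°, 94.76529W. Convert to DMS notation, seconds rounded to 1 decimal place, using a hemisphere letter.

Latitude: 0.775910 × 60 = 46.55460′ → 46′, remainder × 60 = 33.276″
Lon: 0.765290 × 60 = 45.91740′ → 45′, remainder × 60 = 55.044″

4°46′33.3″ S, 94°45′55.0″ W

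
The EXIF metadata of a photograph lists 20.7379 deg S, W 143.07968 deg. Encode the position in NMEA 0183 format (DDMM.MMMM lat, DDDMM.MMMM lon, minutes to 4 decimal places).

2044.2740,S / 14304.7808,W

Latitude: 20° + 0.737900 × 60 = 20° 44.274000′
λ: 143° + 0.079680 × 60 = 143° 4.780800′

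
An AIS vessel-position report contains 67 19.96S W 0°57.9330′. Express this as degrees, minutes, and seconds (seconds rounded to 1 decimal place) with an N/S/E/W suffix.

φ: fractional minutes 0.96000 × 60 = 57.600″
Lon: 57.93300′ → 57′ and 0.93300 × 60 = 55.980″

67°19′57.6″ S, 0°57′56.0″ W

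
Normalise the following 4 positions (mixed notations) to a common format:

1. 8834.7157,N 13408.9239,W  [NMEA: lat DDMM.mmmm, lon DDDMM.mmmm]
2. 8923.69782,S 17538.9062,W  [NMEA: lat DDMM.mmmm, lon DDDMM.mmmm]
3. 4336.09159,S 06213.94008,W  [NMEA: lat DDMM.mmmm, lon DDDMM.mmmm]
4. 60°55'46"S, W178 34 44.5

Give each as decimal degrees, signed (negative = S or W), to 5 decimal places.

1. 88.57860, -134.14873
2. -89.39496, -175.64844
3. -43.60153, -62.23233
4. -60.92944, -178.57903

Point 1:
  Lat: split at 2 digits → 88° and 34.7157′; 88 + 34.7157/60 = 88.578595
  N → positive
  Longitude: degrees = first 3 digits = 134, minutes = 8.9239; 134 + 8.9239/60 = 134.148732
  hemisphere W, so the sign is −
Point 2:
  Lat: degrees = first 2 digits = 89, minutes = 23.69782; 89 + 23.69782/60 = 89.394964
  S → negative
  Longitude: degrees = first 3 digits = 175, minutes = 38.9062; 175 + 38.9062/60 = 175.648437
  W → negative
Point 3:
  Latitude: degrees = first 2 digits = 43, minutes = 36.09159; 43 + 36.09159/60 = 43.601527
  S → negative
  Longitude: degrees = first 3 digits = 62, minutes = 13.94008; 62 + 13.94008/60 = 62.232335
  W ⇒ negate
Point 4:
  φ: 55′ + 46″ = 55.76667′; 60 + 55.76667/60 = 60.929444
  hemisphere S, so the sign is −
  Longitude: 178 + 34/60 + 44.5/3600 = 178.579028
  W ⇒ negate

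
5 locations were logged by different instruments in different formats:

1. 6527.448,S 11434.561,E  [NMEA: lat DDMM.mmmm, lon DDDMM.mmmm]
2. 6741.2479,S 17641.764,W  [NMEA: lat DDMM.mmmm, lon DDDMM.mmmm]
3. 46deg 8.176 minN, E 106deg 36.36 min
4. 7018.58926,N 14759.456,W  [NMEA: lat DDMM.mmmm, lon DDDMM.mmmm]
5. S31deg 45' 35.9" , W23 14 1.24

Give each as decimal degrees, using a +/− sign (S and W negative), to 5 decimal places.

Point 1:
  Lat: degrees = first 2 digits = 65, minutes = 27.448; 65 + 27.448/60 = 65.457467
  hemisphere S, so the sign is −
  λ: degrees = first 3 digits = 114, minutes = 34.561; 114 + 34.561/60 = 114.576017
  E ⇒ keep positive
Point 2:
  φ: degrees = first 2 digits = 67, minutes = 41.2479; 67 + 41.2479/60 = 67.687465
  S ⇒ negate
  Longitude: degrees = first 3 digits = 176, minutes = 41.764; 176 + 41.764/60 = 176.696067
  W → negative
Point 3:
  Lat: 46 + 8.176/60 = 46.136267
  N → positive
  Longitude: 36.36′ = 0.606000°; total 106.606000
  E → positive
Point 4:
  Latitude: split at 2 digits → 70° and 18.58926′; 70 + 18.58926/60 = 70.309821
  N → positive
  Lon: degrees = first 3 digits = 147, minutes = 59.456; 147 + 59.456/60 = 147.990933
  W ⇒ negate
Point 5:
  Latitude: 31° + 45/60 + 35.9/3600 = 31 + 0.750000 + 0.009972 = 31.759972
  S → negative
  λ: 23° + 14/60 + 1.24/3600 = 23 + 0.233333 + 0.000344 = 23.233678
  W → negative

1. -65.45747, 114.57602
2. -67.68747, -176.69607
3. 46.13627, 106.60600
4. 70.30982, -147.99093
5. -31.75997, -23.23368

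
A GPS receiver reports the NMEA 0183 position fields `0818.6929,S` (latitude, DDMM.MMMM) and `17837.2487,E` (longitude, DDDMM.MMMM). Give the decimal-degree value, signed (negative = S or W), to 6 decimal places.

-8.311548, 178.620812

Latitude: split at 2 digits → 08° and 18.6929′; 8 + 18.6929/60 = 8.3115483
S → negative
λ: degrees = first 3 digits = 178, minutes = 37.2487; 178 + 37.2487/60 = 178.6208117
E → positive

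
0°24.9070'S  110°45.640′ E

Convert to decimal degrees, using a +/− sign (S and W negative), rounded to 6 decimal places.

-0.415117, 110.760667

Lat: 0 + 24.907/60 = 0.4151167
hemisphere S, so the sign is −
λ: 110 + 45.64/60 = 110.7606667
E → positive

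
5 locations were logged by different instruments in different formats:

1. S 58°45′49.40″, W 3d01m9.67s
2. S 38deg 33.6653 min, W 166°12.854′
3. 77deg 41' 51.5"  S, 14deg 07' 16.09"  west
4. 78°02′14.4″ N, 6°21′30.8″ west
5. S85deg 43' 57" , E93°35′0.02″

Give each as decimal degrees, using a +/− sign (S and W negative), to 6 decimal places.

1. -58.763722, -3.019353
2. -38.561088, -166.214233
3. -77.697639, -14.121136
4. 78.037333, -6.358556
5. -85.732500, 93.583339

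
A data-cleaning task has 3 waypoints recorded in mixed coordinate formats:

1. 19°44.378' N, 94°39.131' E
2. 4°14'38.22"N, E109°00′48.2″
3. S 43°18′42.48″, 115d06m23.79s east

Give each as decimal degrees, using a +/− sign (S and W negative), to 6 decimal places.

Point 1:
  φ: 44.378′ = 0.739633°; total 19.7396333
  N → positive
  Lon: 94 + 39.131/60 = 94.6521833
  E → positive
Point 2:
  φ: 4° + 14/60 + 38.22/3600 = 4 + 0.233333 + 0.010617 = 4.2439500
  N ⇒ keep positive
  Lon: 0′ + 48.2″ = 0.80333′; 109 + 0.80333/60 = 109.0133889
  E ⇒ keep positive
Point 3:
  Lat: 43° + 18/60 + 42.48/3600 = 43 + 0.300000 + 0.011800 = 43.3118000
  S ⇒ negate
  λ: 115 + 6/60 + 23.79/3600 = 115.1066083
  E → positive

1. 19.739633, 94.652183
2. 4.243950, 109.013389
3. -43.311800, 115.106608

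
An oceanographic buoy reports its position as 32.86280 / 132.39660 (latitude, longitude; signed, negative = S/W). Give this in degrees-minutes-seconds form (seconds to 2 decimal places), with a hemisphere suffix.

φ: 0.862800° → 51.76800′; 0.76800 × 60 = 46.0800″
λ: 0.396600° → 23.79600′; 0.79600 × 60 = 47.7600″

32°51′46.08″ N, 132°23′47.76″ E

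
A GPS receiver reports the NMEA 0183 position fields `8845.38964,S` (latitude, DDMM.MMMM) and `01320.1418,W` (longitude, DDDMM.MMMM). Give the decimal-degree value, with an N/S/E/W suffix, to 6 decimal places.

Latitude: split at 2 digits → 88° and 45.38964′; 88 + 45.38964/60 = 88.7564940
Longitude: degrees = first 3 digits = 13, minutes = 20.1418; 13 + 20.1418/60 = 13.3356967

88.756494° S, 13.335697° W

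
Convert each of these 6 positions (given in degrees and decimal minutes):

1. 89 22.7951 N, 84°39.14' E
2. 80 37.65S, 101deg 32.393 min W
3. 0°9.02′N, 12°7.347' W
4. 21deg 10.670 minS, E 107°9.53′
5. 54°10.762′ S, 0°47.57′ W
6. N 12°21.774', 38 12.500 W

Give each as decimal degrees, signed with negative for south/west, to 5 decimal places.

Point 1:
  Latitude: 89 + 22.7951/60 = 89.379918
  N → positive
  λ: 39.14′ = 0.652333°; total 84.652333
  E ⇒ keep positive
Point 2:
  φ: 37.65′ = 0.627500°; total 80.627500
  S → negative
  Lon: 32.393′ = 0.539883°; total 101.539883
  hemisphere W, so the sign is −
Point 3:
  Latitude: 9.02′ = 0.150333°; total 0.150333
  N → positive
  λ: 12 + 7.347/60 = 12.122450
  hemisphere W, so the sign is −
Point 4:
  φ: 10.67′ = 0.177833°; total 21.177833
  hemisphere S, so the sign is −
  Longitude: 9.53′ = 0.158833°; total 107.158833
  E → positive
Point 5:
  Latitude: 10.762′ = 0.179367°; total 54.179367
  S → negative
  Lon: 0 + 47.57/60 = 0.792833
  hemisphere W, so the sign is −
Point 6:
  Lat: 21.774′ = 0.362900°; total 12.362900
  N ⇒ keep positive
  Lon: 12.5′ = 0.208333°; total 38.208333
  W ⇒ negate

1. 89.37992, 84.65233
2. -80.62750, -101.53988
3. 0.15033, -12.12245
4. -21.17783, 107.15883
5. -54.17937, -0.79283
6. 12.36290, -38.20833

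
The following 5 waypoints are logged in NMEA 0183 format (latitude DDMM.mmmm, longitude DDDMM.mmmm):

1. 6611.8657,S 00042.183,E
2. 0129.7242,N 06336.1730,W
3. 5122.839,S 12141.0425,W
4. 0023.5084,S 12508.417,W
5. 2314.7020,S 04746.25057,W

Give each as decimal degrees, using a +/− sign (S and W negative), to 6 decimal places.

1. -66.197762, 0.703050
2. 1.495403, -63.602883
3. -51.380650, -121.684042
4. -0.391807, -125.140283
5. -23.245033, -47.770843

Point 1:
  Latitude: split at 2 digits → 66° and 11.8657′; 66 + 11.8657/60 = 66.1977617
  S ⇒ negate
  λ: split at 3 digits → 000° and 42.183′; 0 + 42.183/60 = 0.7030500
  E → positive
Point 2:
  Lat: split at 2 digits → 01° and 29.7242′; 1 + 29.7242/60 = 1.4954033
  N ⇒ keep positive
  Lon: degrees = first 3 digits = 63, minutes = 36.173; 63 + 36.173/60 = 63.6028833
  hemisphere W, so the sign is −
Point 3:
  Latitude: split at 2 digits → 51° and 22.839′; 51 + 22.839/60 = 51.3806500
  S ⇒ negate
  Lon: degrees = first 3 digits = 121, minutes = 41.0425; 121 + 41.0425/60 = 121.6840417
  W → negative
Point 4:
  φ: split at 2 digits → 00° and 23.5084′; 0 + 23.5084/60 = 0.3918067
  hemisphere S, so the sign is −
  Longitude: degrees = first 3 digits = 125, minutes = 8.417; 125 + 8.417/60 = 125.1402833
  W → negative
Point 5:
  Latitude: degrees = first 2 digits = 23, minutes = 14.702; 23 + 14.702/60 = 23.2450333
  S ⇒ negate
  λ: degrees = first 3 digits = 47, minutes = 46.25057; 47 + 46.25057/60 = 47.7708428
  W → negative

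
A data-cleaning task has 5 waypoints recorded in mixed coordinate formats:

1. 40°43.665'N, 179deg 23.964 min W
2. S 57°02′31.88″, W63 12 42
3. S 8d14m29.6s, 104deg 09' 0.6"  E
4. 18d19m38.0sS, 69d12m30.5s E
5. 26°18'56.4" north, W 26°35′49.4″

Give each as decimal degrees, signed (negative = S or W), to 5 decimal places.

1. 40.72775, -179.39940
2. -57.04219, -63.21167
3. -8.24156, 104.15017
4. -18.32722, 69.20847
5. 26.31567, -26.59706

Point 1:
  Lat: 40 + 43.665/60 = 40.727750
  N → positive
  Longitude: 23.964′ = 0.399400°; total 179.399400
  W ⇒ negate
Point 2:
  Lat: 2′ + 31.88″ = 2.53133′; 57 + 2.53133/60 = 57.042189
  S → negative
  Lon: 63° + 12/60 + 42/3600 = 63 + 0.200000 + 0.011667 = 63.211667
  W → negative
Point 3:
  Latitude: 8° + 14/60 + 29.6/3600 = 8 + 0.233333 + 0.008222 = 8.241556
  hemisphere S, so the sign is −
  Longitude: 104° + 9/60 + 0.6/3600 = 104 + 0.150000 + 0.000167 = 104.150167
  E ⇒ keep positive
Point 4:
  φ: 19′ + 38″ = 19.63333′; 18 + 19.63333/60 = 18.327222
  S ⇒ negate
  λ: 69 + 12/60 + 30.5/3600 = 69.208472
  E → positive
Point 5:
  Lat: 26° + 18/60 + 56.4/3600 = 26 + 0.300000 + 0.015667 = 26.315667
  N ⇒ keep positive
  λ: 35′ + 49.4″ = 35.82333′; 26 + 35.82333/60 = 26.597056
  W → negative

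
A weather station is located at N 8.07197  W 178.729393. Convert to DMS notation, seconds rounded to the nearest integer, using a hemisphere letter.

8°04′19″ N, 178°43′46″ W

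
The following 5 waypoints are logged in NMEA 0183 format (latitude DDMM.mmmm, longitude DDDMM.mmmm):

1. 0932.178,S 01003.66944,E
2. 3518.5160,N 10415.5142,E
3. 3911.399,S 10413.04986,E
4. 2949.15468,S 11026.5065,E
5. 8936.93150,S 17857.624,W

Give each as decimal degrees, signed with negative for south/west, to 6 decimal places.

Point 1:
  Latitude: split at 2 digits → 09° and 32.178′; 9 + 32.178/60 = 9.5363000
  S ⇒ negate
  Longitude: split at 3 digits → 010° and 3.66944′; 10 + 3.66944/60 = 10.0611573
  E → positive
Point 2:
  Latitude: degrees = first 2 digits = 35, minutes = 18.516; 35 + 18.516/60 = 35.3086000
  N → positive
  λ: split at 3 digits → 104° and 15.5142′; 104 + 15.5142/60 = 104.2585700
  E ⇒ keep positive
Point 3:
  Lat: degrees = first 2 digits = 39, minutes = 11.399; 39 + 11.399/60 = 39.1899833
  hemisphere S, so the sign is −
  Longitude: split at 3 digits → 104° and 13.04986′; 104 + 13.04986/60 = 104.2174977
  E ⇒ keep positive
Point 4:
  Latitude: split at 2 digits → 29° and 49.15468′; 29 + 49.15468/60 = 29.8192447
  S ⇒ negate
  λ: split at 3 digits → 110° and 26.5065′; 110 + 26.5065/60 = 110.4417750
  E → positive
Point 5:
  φ: degrees = first 2 digits = 89, minutes = 36.9315; 89 + 36.9315/60 = 89.6155250
  S ⇒ negate
  Lon: degrees = first 3 digits = 178, minutes = 57.624; 178 + 57.624/60 = 178.9604000
  W → negative

1. -9.536300, 10.061157
2. 35.308600, 104.258570
3. -39.189983, 104.217498
4. -29.819245, 110.441775
5. -89.615525, -178.960400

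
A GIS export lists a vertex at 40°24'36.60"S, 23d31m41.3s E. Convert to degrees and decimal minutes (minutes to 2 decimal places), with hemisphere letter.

φ: seconds/60 = 0.61000; minutes = 24 + 0.61000 = 24.6100
Longitude: 31 + 41.3/60 = 31.6883′

40° 24.61′ S, 23° 31.69′ E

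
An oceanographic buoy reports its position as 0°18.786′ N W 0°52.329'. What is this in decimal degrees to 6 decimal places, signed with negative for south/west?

0.313100, -0.872150

Lat: 0 + 18.786/60 = 0.3131000
N ⇒ keep positive
Lon: 52.329′ = 0.872150°; total 0.8721500
W → negative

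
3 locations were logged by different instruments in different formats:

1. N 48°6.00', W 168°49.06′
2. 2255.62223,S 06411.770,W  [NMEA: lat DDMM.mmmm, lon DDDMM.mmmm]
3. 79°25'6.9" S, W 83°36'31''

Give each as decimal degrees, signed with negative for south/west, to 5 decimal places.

1. 48.10000, -168.81767
2. -22.92704, -64.19617
3. -79.41858, -83.60861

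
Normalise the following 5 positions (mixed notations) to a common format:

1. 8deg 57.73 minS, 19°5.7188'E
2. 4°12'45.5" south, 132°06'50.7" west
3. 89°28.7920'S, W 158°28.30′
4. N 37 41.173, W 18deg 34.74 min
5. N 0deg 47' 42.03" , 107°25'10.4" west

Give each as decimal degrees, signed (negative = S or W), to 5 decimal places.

Point 1:
  Latitude: 8 + 57.73/60 = 8.962167
  hemisphere S, so the sign is −
  Longitude: 5.7188′ = 0.095313°; total 19.095313
  E ⇒ keep positive
Point 2:
  Lat: 4 + 12/60 + 45.5/3600 = 4.212639
  hemisphere S, so the sign is −
  Longitude: 132 + 6/60 + 50.7/3600 = 132.114083
  hemisphere W, so the sign is −
Point 3:
  φ: 89 + 28.792/60 = 89.479867
  hemisphere S, so the sign is −
  Lon: 158 + 28.3/60 = 158.471667
  W ⇒ negate
Point 4:
  φ: 41.173′ = 0.686217°; total 37.686217
  N ⇒ keep positive
  λ: 34.74′ = 0.579000°; total 18.579000
  W ⇒ negate
Point 5:
  Lat: 47′ + 42.03″ = 47.70050′; 0 + 47.70050/60 = 0.795008
  N ⇒ keep positive
  Lon: 25′ + 10.4″ = 25.17333′; 107 + 25.17333/60 = 107.419556
  W → negative

1. -8.96217, 19.09531
2. -4.21264, -132.11408
3. -89.47987, -158.47167
4. 37.68622, -18.57900
5. 0.79501, -107.41956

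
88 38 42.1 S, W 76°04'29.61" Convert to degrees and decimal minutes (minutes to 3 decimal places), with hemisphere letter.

φ: seconds/60 = 0.70167; minutes = 38 + 0.70167 = 38.70167
Lon: seconds/60 = 0.49350; minutes = 4 + 0.49350 = 4.49350

88° 38.702′ S, 76° 4.494′ W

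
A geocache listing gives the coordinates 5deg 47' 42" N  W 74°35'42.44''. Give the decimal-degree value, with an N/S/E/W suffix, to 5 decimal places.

5.79500° N, 74.59512° W

Lat: 47′ + 42″ = 47.70000′; 5 + 47.70000/60 = 5.795000
λ: 74° + 35/60 + 42.44/3600 = 74 + 0.583333 + 0.011789 = 74.595122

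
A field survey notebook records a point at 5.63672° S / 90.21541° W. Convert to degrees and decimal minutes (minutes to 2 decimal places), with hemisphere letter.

φ: 5° + 0.636720 × 60 = 5° 38.2032′
λ: minutes = (90.215410 − 90) × 60 = 12.9246

5° 38.20′ S, 90° 12.92′ W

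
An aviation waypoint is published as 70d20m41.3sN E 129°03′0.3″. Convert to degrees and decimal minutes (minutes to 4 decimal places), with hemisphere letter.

Lat: seconds/60 = 0.68833; minutes = 20 + 0.68833 = 20.688333
λ: 3 + 0.3/60 = 3.005000′

70° 20.6883′ N, 129° 3.0050′ E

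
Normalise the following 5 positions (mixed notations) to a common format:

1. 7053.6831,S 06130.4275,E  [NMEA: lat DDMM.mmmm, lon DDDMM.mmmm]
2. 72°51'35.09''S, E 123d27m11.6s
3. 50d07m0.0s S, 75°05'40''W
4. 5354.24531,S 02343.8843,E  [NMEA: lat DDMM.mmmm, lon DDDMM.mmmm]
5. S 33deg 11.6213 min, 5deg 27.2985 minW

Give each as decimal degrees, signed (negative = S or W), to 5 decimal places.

1. -70.89472, 61.50713
2. -72.85975, 123.45322
3. -50.11667, -75.09444
4. -53.90409, 23.73141
5. -33.19369, -5.45498

Point 1:
  Lat: split at 2 digits → 70° and 53.6831′; 70 + 53.6831/60 = 70.894718
  S → negative
  Longitude: split at 3 digits → 061° and 30.4275′; 61 + 30.4275/60 = 61.507125
  E ⇒ keep positive
Point 2:
  Latitude: 72 + 51/60 + 35.09/3600 = 72.859747
  hemisphere S, so the sign is −
  λ: 123° + 27/60 + 11.6/3600 = 123 + 0.450000 + 0.003222 = 123.453222
  E → positive
Point 3:
  φ: 50° + 7/60 + 0/3600 = 50 + 0.116667 + 0.000000 = 50.116667
  hemisphere S, so the sign is −
  Lon: 75 + 5/60 + 40/3600 = 75.094444
  W → negative
Point 4:
  Lat: split at 2 digits → 53° and 54.24531′; 53 + 54.24531/60 = 53.904089
  S → negative
  Lon: degrees = first 3 digits = 23, minutes = 43.8843; 23 + 43.8843/60 = 23.731405
  E ⇒ keep positive
Point 5:
  φ: 33 + 11.6213/60 = 33.193688
  S ⇒ negate
  λ: 27.2985′ = 0.454975°; total 5.454975
  hemisphere W, so the sign is −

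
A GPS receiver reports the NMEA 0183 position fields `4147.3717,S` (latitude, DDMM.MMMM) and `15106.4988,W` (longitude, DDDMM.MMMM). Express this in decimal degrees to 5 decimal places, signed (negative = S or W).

-41.78953, -151.10831

φ: split at 2 digits → 41° and 47.3717′; 41 + 47.3717/60 = 41.789528
S → negative
Lon: split at 3 digits → 151° and 6.4988′; 151 + 6.4988/60 = 151.108313
hemisphere W, so the sign is −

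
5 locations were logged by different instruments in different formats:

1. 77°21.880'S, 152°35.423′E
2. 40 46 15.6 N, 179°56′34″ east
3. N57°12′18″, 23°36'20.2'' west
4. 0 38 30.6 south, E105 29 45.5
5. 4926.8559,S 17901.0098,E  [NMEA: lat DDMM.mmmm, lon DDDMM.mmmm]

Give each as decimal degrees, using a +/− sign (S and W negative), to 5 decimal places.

Point 1:
  Lat: 77 + 21.88/60 = 77.364667
  hemisphere S, so the sign is −
  Longitude: 152 + 35.423/60 = 152.590383
  E ⇒ keep positive
Point 2:
  Lat: 46′ + 15.6″ = 46.26000′; 40 + 46.26000/60 = 40.771000
  N ⇒ keep positive
  Lon: 179 + 56/60 + 34/3600 = 179.942778
  E ⇒ keep positive
Point 3:
  φ: 57 + 12/60 + 18/3600 = 57.205000
  N ⇒ keep positive
  Lon: 36′ + 20.2″ = 36.33667′; 23 + 36.33667/60 = 23.605611
  hemisphere W, so the sign is −
Point 4:
  Latitude: 0 + 38/60 + 30.6/3600 = 0.641833
  hemisphere S, so the sign is −
  λ: 105 + 29/60 + 45.5/3600 = 105.495972
  E ⇒ keep positive
Point 5:
  φ: degrees = first 2 digits = 49, minutes = 26.8559; 49 + 26.8559/60 = 49.447598
  hemisphere S, so the sign is −
  Lon: degrees = first 3 digits = 179, minutes = 1.0098; 179 + 1.0098/60 = 179.016830
  E ⇒ keep positive

1. -77.36467, 152.59038
2. 40.77100, 179.94278
3. 57.20500, -23.60561
4. -0.64183, 105.49597
5. -49.44760, 179.01683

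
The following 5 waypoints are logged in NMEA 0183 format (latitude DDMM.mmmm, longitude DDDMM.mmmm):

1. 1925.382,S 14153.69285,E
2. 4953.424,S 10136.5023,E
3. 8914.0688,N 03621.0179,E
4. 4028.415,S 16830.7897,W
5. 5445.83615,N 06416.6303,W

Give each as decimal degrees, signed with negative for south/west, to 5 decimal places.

Point 1:
  Latitude: split at 2 digits → 19° and 25.382′; 19 + 25.382/60 = 19.423033
  hemisphere S, so the sign is −
  λ: split at 3 digits → 141° and 53.69285′; 141 + 53.69285/60 = 141.894881
  E ⇒ keep positive
Point 2:
  Lat: split at 2 digits → 49° and 53.424′; 49 + 53.424/60 = 49.890400
  hemisphere S, so the sign is −
  λ: split at 3 digits → 101° and 36.5023′; 101 + 36.5023/60 = 101.608372
  E ⇒ keep positive
Point 3:
  Lat: split at 2 digits → 89° and 14.0688′; 89 + 14.0688/60 = 89.234480
  N ⇒ keep positive
  λ: degrees = first 3 digits = 36, minutes = 21.0179; 36 + 21.0179/60 = 36.350298
  E ⇒ keep positive
Point 4:
  Latitude: split at 2 digits → 40° and 28.415′; 40 + 28.415/60 = 40.473583
  S → negative
  Lon: split at 3 digits → 168° and 30.7897′; 168 + 30.7897/60 = 168.513162
  W → negative
Point 5:
  Lat: degrees = first 2 digits = 54, minutes = 45.83615; 54 + 45.83615/60 = 54.763936
  N ⇒ keep positive
  λ: split at 3 digits → 064° and 16.6303′; 64 + 16.6303/60 = 64.277172
  W ⇒ negate

1. -19.42303, 141.89488
2. -49.89040, 101.60837
3. 89.23448, 36.35030
4. -40.47358, -168.51316
5. 54.76394, -64.27717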